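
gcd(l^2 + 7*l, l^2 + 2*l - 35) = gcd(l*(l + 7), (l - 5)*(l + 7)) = l + 7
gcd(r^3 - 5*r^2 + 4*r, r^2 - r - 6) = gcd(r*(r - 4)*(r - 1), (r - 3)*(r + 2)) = 1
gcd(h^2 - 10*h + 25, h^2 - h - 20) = h - 5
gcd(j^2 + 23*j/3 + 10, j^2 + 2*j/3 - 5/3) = j + 5/3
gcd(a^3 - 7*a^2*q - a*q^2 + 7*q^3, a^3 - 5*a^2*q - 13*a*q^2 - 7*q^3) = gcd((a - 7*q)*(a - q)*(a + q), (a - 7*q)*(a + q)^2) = -a^2 + 6*a*q + 7*q^2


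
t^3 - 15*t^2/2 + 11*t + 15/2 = (t - 5)*(t - 3)*(t + 1/2)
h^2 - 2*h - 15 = (h - 5)*(h + 3)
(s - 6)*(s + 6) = s^2 - 36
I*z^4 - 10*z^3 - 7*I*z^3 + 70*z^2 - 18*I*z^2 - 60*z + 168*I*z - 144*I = (z - 6)*(z + 4*I)*(z + 6*I)*(I*z - I)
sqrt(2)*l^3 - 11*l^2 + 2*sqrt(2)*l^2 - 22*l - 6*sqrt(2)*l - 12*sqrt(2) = (l + 2)*(l - 6*sqrt(2))*(sqrt(2)*l + 1)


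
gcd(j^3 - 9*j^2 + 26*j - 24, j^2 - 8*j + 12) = j - 2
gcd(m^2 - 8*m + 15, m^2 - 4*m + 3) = m - 3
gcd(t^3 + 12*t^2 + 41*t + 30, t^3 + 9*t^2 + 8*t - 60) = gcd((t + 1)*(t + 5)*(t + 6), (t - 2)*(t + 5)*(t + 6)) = t^2 + 11*t + 30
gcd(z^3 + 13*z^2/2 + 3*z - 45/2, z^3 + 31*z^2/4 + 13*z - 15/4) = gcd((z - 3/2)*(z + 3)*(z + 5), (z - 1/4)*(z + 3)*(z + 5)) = z^2 + 8*z + 15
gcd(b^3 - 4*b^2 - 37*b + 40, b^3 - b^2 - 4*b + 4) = b - 1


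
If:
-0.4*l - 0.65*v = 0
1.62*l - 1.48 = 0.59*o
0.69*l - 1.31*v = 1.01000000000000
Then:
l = 0.68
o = -0.65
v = -0.42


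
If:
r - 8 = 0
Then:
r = 8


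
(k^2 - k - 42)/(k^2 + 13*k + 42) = (k - 7)/(k + 7)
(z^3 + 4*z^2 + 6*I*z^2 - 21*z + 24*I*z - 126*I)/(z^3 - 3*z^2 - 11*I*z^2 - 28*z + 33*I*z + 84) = (z^2 + z*(7 + 6*I) + 42*I)/(z^2 - 11*I*z - 28)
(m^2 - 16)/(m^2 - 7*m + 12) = (m + 4)/(m - 3)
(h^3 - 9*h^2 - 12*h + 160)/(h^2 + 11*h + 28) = (h^2 - 13*h + 40)/(h + 7)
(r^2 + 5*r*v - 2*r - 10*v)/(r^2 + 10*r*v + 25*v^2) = (r - 2)/(r + 5*v)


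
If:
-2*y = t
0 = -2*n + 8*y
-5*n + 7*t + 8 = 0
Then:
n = 16/17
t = -8/17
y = 4/17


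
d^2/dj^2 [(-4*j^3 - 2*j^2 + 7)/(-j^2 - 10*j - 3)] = 2*(368*j^3 + 321*j^2 - 102*j - 661)/(j^6 + 30*j^5 + 309*j^4 + 1180*j^3 + 927*j^2 + 270*j + 27)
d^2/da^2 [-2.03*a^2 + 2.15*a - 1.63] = -4.06000000000000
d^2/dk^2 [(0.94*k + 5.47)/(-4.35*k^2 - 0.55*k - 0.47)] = (-(0.94*k + 5.47)*(8.7*k + 0.55)*(17.4*k + 1.1) + (24.534*k + 48.623)*(4.35*k^2 + 0.55*k + 0.47))/(4.35*k^2 + 0.55*k + 0.47)^3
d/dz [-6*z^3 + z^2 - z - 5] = -18*z^2 + 2*z - 1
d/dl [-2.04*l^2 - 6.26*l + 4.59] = -4.08*l - 6.26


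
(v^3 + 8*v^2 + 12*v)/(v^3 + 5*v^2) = (v^2 + 8*v + 12)/(v*(v + 5))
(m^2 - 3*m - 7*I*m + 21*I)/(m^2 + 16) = (m^2 - 3*m - 7*I*m + 21*I)/(m^2 + 16)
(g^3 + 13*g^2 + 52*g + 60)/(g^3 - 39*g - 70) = (g + 6)/(g - 7)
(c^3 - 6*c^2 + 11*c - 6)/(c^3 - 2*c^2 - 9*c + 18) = (c - 1)/(c + 3)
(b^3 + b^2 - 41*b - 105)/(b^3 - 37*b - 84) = (b + 5)/(b + 4)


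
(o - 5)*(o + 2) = o^2 - 3*o - 10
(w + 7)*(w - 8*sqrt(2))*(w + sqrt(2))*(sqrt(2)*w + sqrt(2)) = sqrt(2)*w^4 - 14*w^3 + 8*sqrt(2)*w^3 - 112*w^2 - 9*sqrt(2)*w^2 - 128*sqrt(2)*w - 98*w - 112*sqrt(2)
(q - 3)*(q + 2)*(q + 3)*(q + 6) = q^4 + 8*q^3 + 3*q^2 - 72*q - 108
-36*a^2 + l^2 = (-6*a + l)*(6*a + l)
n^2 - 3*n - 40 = (n - 8)*(n + 5)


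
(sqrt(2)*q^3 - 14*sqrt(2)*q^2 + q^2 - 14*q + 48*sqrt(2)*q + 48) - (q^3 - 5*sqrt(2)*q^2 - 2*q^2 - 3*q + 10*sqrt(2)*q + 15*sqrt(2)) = -q^3 + sqrt(2)*q^3 - 9*sqrt(2)*q^2 + 3*q^2 - 11*q + 38*sqrt(2)*q - 15*sqrt(2) + 48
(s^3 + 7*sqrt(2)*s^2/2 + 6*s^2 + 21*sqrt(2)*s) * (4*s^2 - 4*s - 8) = 4*s^5 + 14*sqrt(2)*s^4 + 20*s^4 - 32*s^3 + 70*sqrt(2)*s^3 - 112*sqrt(2)*s^2 - 48*s^2 - 168*sqrt(2)*s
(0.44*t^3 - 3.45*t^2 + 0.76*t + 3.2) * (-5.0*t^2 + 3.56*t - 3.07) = -2.2*t^5 + 18.8164*t^4 - 17.4328*t^3 - 2.7029*t^2 + 9.0588*t - 9.824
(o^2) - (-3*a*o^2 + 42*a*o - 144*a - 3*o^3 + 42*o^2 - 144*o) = 3*a*o^2 - 42*a*o + 144*a + 3*o^3 - 41*o^2 + 144*o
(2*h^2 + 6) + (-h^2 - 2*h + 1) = h^2 - 2*h + 7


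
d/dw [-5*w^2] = -10*w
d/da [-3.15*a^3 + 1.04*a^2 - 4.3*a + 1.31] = -9.45*a^2 + 2.08*a - 4.3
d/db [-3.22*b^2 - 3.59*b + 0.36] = -6.44*b - 3.59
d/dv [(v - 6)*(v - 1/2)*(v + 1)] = 3*v^2 - 11*v - 7/2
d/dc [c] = 1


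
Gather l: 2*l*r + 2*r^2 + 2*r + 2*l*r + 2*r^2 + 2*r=4*l*r + 4*r^2 + 4*r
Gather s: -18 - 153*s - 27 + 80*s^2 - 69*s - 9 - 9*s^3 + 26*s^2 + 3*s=-9*s^3 + 106*s^2 - 219*s - 54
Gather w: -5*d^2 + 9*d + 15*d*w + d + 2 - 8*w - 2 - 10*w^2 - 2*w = -5*d^2 + 10*d - 10*w^2 + w*(15*d - 10)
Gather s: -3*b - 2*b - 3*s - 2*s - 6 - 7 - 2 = -5*b - 5*s - 15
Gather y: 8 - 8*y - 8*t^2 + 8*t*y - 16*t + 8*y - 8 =-8*t^2 + 8*t*y - 16*t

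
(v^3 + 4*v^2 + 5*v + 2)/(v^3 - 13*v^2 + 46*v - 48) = (v^3 + 4*v^2 + 5*v + 2)/(v^3 - 13*v^2 + 46*v - 48)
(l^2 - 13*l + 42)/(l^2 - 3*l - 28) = (l - 6)/(l + 4)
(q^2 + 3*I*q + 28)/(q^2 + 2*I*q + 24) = (q + 7*I)/(q + 6*I)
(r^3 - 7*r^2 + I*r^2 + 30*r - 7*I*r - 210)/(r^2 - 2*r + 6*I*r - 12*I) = (r^2 - r*(7 + 5*I) + 35*I)/(r - 2)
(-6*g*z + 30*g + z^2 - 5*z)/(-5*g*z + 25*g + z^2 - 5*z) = (-6*g + z)/(-5*g + z)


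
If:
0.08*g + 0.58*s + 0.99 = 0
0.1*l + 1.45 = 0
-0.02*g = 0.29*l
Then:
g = 210.25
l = -14.50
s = -30.71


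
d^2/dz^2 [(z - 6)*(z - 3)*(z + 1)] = 6*z - 16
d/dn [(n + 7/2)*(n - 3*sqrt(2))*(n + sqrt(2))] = 3*n^2 - 4*sqrt(2)*n + 7*n - 7*sqrt(2) - 6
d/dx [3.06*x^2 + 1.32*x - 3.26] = 6.12*x + 1.32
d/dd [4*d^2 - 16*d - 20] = 8*d - 16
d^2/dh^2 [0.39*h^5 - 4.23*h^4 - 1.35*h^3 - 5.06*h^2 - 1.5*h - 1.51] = 7.8*h^3 - 50.76*h^2 - 8.1*h - 10.12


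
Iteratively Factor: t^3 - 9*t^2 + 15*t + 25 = (t + 1)*(t^2 - 10*t + 25) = (t - 5)*(t + 1)*(t - 5)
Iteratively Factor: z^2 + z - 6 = (z - 2)*(z + 3)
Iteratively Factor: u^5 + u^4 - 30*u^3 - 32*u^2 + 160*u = (u - 5)*(u^4 + 6*u^3 - 32*u) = (u - 5)*(u - 2)*(u^3 + 8*u^2 + 16*u) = (u - 5)*(u - 2)*(u + 4)*(u^2 + 4*u) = u*(u - 5)*(u - 2)*(u + 4)*(u + 4)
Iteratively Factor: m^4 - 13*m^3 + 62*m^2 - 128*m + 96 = (m - 4)*(m^3 - 9*m^2 + 26*m - 24) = (m - 4)*(m - 2)*(m^2 - 7*m + 12) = (m - 4)*(m - 3)*(m - 2)*(m - 4)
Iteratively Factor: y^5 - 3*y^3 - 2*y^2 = (y)*(y^4 - 3*y^2 - 2*y) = y*(y + 1)*(y^3 - y^2 - 2*y) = y*(y - 2)*(y + 1)*(y^2 + y) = y*(y - 2)*(y + 1)^2*(y)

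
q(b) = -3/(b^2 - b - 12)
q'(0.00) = -0.02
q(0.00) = 0.25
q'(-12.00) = 0.00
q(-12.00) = -0.02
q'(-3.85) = -0.59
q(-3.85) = -0.45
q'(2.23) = 0.12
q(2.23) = 0.32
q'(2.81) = 0.29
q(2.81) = 0.43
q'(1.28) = 0.03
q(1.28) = 0.26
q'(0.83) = 0.01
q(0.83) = 0.25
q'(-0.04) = -0.02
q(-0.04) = 0.25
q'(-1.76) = -0.27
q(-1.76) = 0.42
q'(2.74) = 0.26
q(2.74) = 0.41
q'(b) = -3*(1 - 2*b)/(b^2 - b - 12)^2 = 3*(2*b - 1)/(-b^2 + b + 12)^2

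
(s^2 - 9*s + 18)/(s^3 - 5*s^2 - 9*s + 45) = (s - 6)/(s^2 - 2*s - 15)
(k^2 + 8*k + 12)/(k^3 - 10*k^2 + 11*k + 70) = (k + 6)/(k^2 - 12*k + 35)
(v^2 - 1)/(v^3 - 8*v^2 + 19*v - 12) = (v + 1)/(v^2 - 7*v + 12)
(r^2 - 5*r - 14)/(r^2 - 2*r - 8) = (r - 7)/(r - 4)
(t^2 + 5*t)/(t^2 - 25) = t/(t - 5)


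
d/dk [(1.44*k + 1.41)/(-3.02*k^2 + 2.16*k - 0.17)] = (4.3488*k^2 + 8.5164*k - 3.2904)/(9.1204*k^4 - 13.0464*k^3 + 5.6924*k^2 - 0.7344*k + 0.0289)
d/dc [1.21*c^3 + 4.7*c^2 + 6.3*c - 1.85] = 3.63*c^2 + 9.4*c + 6.3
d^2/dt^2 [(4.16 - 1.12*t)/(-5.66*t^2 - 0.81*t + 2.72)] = ((45.2768 - 38.0352*t)*(5.66*t^2 + 0.81*t - 2.72) + (1.12*t - 4.16)*(11.32*t + 0.81)*(22.64*t + 1.62))/(5.66*t^2 + 0.81*t - 2.72)^3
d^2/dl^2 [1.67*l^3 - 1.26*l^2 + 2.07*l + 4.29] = 10.02*l - 2.52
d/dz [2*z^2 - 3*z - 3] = 4*z - 3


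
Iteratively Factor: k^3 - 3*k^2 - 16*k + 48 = (k + 4)*(k^2 - 7*k + 12) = (k - 3)*(k + 4)*(k - 4)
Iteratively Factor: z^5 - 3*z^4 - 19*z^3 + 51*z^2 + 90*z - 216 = (z + 3)*(z^4 - 6*z^3 - z^2 + 54*z - 72) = (z - 3)*(z + 3)*(z^3 - 3*z^2 - 10*z + 24) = (z - 3)*(z + 3)^2*(z^2 - 6*z + 8) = (z - 4)*(z - 3)*(z + 3)^2*(z - 2)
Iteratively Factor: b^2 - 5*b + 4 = (b - 4)*(b - 1)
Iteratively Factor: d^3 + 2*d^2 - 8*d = (d)*(d^2 + 2*d - 8) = d*(d - 2)*(d + 4)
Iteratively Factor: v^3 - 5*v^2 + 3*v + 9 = (v - 3)*(v^2 - 2*v - 3) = (v - 3)*(v + 1)*(v - 3)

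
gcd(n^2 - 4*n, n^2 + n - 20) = n - 4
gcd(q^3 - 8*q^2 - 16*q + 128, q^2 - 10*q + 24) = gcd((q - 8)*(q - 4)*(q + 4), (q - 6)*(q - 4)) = q - 4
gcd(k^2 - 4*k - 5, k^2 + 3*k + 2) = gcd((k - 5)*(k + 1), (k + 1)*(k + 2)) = k + 1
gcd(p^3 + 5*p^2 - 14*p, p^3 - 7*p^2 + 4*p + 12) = p - 2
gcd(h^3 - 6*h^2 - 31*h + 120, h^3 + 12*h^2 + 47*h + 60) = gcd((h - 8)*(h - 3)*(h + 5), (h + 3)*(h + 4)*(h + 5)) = h + 5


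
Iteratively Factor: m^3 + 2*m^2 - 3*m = (m - 1)*(m^2 + 3*m) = (m - 1)*(m + 3)*(m)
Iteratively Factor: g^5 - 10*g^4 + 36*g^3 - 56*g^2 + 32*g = (g - 2)*(g^4 - 8*g^3 + 20*g^2 - 16*g) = g*(g - 2)*(g^3 - 8*g^2 + 20*g - 16) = g*(g - 4)*(g - 2)*(g^2 - 4*g + 4) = g*(g - 4)*(g - 2)^2*(g - 2)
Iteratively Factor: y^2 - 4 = (y + 2)*(y - 2)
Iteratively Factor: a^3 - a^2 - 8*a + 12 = (a - 2)*(a^2 + a - 6) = (a - 2)*(a + 3)*(a - 2)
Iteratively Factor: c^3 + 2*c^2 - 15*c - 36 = (c - 4)*(c^2 + 6*c + 9) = (c - 4)*(c + 3)*(c + 3)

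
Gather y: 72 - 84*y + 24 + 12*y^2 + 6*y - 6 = 12*y^2 - 78*y + 90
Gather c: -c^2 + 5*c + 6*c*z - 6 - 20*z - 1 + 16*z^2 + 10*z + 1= -c^2 + c*(6*z + 5) + 16*z^2 - 10*z - 6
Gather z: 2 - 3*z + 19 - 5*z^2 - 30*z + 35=-5*z^2 - 33*z + 56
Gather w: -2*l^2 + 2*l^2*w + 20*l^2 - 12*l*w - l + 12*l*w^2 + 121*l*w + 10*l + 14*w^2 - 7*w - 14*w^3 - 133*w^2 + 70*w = 18*l^2 + 9*l - 14*w^3 + w^2*(12*l - 119) + w*(2*l^2 + 109*l + 63)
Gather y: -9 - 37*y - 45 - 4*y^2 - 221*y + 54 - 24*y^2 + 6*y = -28*y^2 - 252*y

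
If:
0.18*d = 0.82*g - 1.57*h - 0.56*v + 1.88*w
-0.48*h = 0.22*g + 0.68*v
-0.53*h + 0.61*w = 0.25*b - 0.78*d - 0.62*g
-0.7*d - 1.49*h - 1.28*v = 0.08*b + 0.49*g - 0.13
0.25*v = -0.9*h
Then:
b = 0.45860115893698 - 0.649838124373278*w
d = 0.490469552468343*w + 0.127952680573022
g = 0.0264772983890153 - 2.05977992951236*w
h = 0.00295986059226797 - 0.230259951469877*w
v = 0.828935825291558*w - 0.0106554981321647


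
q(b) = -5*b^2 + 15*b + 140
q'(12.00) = -105.00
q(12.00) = -400.00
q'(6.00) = -45.00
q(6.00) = 50.00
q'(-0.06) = 15.60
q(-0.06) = 139.08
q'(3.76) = -22.60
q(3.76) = 125.71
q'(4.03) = -25.30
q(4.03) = 119.25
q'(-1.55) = 30.50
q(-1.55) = 104.74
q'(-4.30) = 58.00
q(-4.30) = -16.95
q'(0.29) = 12.10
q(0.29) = 143.93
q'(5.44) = -39.40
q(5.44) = 73.63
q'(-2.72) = 42.20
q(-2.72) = 62.21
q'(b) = 15 - 10*b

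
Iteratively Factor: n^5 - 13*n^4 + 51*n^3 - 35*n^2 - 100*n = (n + 1)*(n^4 - 14*n^3 + 65*n^2 - 100*n) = n*(n + 1)*(n^3 - 14*n^2 + 65*n - 100) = n*(n - 4)*(n + 1)*(n^2 - 10*n + 25) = n*(n - 5)*(n - 4)*(n + 1)*(n - 5)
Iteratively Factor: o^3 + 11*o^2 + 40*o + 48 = (o + 4)*(o^2 + 7*o + 12) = (o + 3)*(o + 4)*(o + 4)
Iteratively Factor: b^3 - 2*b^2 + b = (b)*(b^2 - 2*b + 1) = b*(b - 1)*(b - 1)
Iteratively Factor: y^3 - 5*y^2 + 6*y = (y)*(y^2 - 5*y + 6) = y*(y - 2)*(y - 3)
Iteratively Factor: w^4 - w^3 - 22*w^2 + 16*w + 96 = (w - 3)*(w^3 + 2*w^2 - 16*w - 32) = (w - 3)*(w + 2)*(w^2 - 16) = (w - 4)*(w - 3)*(w + 2)*(w + 4)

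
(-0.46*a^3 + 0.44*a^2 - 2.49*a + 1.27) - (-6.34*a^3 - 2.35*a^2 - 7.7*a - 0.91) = 5.88*a^3 + 2.79*a^2 + 5.21*a + 2.18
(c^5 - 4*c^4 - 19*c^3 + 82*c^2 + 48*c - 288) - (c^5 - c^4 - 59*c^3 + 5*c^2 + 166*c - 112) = -3*c^4 + 40*c^3 + 77*c^2 - 118*c - 176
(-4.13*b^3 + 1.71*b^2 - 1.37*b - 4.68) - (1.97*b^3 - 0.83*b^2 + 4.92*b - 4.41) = -6.1*b^3 + 2.54*b^2 - 6.29*b - 0.27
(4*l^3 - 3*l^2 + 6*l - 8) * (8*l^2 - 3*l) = 32*l^5 - 36*l^4 + 57*l^3 - 82*l^2 + 24*l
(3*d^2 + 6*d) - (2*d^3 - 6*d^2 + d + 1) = -2*d^3 + 9*d^2 + 5*d - 1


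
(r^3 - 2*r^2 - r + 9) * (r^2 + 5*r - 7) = r^5 + 3*r^4 - 18*r^3 + 18*r^2 + 52*r - 63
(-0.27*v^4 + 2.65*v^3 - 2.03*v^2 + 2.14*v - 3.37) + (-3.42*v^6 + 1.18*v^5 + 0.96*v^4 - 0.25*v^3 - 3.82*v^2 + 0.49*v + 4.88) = -3.42*v^6 + 1.18*v^5 + 0.69*v^4 + 2.4*v^3 - 5.85*v^2 + 2.63*v + 1.51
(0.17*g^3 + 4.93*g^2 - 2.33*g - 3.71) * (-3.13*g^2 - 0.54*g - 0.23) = -0.5321*g^5 - 15.5227*g^4 + 4.5916*g^3 + 11.7366*g^2 + 2.5393*g + 0.8533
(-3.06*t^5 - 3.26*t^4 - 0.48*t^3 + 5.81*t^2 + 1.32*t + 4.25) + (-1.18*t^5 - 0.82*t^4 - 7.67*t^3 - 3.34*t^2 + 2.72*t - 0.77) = -4.24*t^5 - 4.08*t^4 - 8.15*t^3 + 2.47*t^2 + 4.04*t + 3.48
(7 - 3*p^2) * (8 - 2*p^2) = 6*p^4 - 38*p^2 + 56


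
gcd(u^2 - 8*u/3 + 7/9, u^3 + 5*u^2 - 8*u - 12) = 1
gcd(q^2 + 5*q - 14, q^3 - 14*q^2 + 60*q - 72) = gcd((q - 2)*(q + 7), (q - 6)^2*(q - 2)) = q - 2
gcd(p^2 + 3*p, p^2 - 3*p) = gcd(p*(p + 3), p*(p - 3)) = p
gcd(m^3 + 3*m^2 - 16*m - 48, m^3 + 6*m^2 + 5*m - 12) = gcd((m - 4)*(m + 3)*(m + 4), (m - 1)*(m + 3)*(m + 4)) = m^2 + 7*m + 12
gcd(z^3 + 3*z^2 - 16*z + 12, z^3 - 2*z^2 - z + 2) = z^2 - 3*z + 2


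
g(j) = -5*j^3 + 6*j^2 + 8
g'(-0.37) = -6.49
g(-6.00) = 1304.00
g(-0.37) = 9.07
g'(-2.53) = -126.37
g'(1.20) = -7.20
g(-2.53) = 127.38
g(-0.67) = 12.20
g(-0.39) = 9.21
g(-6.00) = 1304.00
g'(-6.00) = -612.00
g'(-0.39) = -6.96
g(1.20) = 8.00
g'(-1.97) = -81.85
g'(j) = -15*j^2 + 12*j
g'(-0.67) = -14.77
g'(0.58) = 1.91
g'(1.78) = -26.17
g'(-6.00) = -612.00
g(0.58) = 9.04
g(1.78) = -1.19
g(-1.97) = 69.51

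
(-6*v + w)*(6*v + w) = -36*v^2 + w^2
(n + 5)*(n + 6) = n^2 + 11*n + 30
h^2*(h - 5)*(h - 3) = h^4 - 8*h^3 + 15*h^2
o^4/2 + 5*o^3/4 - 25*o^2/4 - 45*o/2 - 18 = (o/2 + 1)*(o - 4)*(o + 3/2)*(o + 3)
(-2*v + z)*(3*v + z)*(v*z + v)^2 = -6*v^4*z^2 - 12*v^4*z - 6*v^4 + v^3*z^3 + 2*v^3*z^2 + v^3*z + v^2*z^4 + 2*v^2*z^3 + v^2*z^2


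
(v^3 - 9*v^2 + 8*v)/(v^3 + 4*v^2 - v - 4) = v*(v - 8)/(v^2 + 5*v + 4)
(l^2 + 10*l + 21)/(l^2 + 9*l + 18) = (l + 7)/(l + 6)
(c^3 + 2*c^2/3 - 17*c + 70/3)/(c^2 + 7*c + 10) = (3*c^2 - 13*c + 14)/(3*(c + 2))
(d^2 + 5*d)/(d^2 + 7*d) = (d + 5)/(d + 7)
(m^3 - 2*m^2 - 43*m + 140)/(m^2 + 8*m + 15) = (m^3 - 2*m^2 - 43*m + 140)/(m^2 + 8*m + 15)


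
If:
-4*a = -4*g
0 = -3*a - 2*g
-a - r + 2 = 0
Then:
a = 0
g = 0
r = 2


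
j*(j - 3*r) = j^2 - 3*j*r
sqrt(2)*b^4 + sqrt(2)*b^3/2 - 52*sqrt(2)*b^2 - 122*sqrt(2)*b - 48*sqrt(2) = (b - 8)*(b + 2)*(b + 6)*(sqrt(2)*b + sqrt(2)/2)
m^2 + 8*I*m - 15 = (m + 3*I)*(m + 5*I)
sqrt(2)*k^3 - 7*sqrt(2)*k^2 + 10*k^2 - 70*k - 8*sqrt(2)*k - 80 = (k - 8)*(k + 5*sqrt(2))*(sqrt(2)*k + sqrt(2))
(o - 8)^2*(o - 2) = o^3 - 18*o^2 + 96*o - 128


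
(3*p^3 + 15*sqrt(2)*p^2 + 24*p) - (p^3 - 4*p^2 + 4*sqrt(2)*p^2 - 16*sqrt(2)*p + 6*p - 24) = 2*p^3 + 4*p^2 + 11*sqrt(2)*p^2 + 18*p + 16*sqrt(2)*p + 24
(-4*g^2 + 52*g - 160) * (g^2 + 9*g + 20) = -4*g^4 + 16*g^3 + 228*g^2 - 400*g - 3200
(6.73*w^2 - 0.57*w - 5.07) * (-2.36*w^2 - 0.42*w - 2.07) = -15.8828*w^4 - 1.4814*w^3 - 1.7265*w^2 + 3.3093*w + 10.4949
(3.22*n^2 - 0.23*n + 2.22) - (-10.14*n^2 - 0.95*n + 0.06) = 13.36*n^2 + 0.72*n + 2.16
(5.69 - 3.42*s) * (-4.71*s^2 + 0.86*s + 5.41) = 16.1082*s^3 - 29.7411*s^2 - 13.6088*s + 30.7829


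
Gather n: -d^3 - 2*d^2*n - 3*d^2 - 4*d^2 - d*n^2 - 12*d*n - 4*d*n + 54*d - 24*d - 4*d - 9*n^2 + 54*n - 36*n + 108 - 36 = -d^3 - 7*d^2 + 26*d + n^2*(-d - 9) + n*(-2*d^2 - 16*d + 18) + 72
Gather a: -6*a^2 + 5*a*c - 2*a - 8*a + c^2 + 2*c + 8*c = -6*a^2 + a*(5*c - 10) + c^2 + 10*c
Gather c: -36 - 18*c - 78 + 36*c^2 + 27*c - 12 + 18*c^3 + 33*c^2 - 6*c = 18*c^3 + 69*c^2 + 3*c - 126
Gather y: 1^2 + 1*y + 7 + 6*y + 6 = 7*y + 14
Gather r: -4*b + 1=1 - 4*b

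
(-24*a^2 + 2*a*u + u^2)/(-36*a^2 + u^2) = (-4*a + u)/(-6*a + u)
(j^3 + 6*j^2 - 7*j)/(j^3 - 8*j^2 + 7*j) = (j + 7)/(j - 7)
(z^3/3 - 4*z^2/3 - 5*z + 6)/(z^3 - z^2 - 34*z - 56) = (-z^3 + 4*z^2 + 15*z - 18)/(3*(-z^3 + z^2 + 34*z + 56))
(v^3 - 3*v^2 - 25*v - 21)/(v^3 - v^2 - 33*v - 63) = (v + 1)/(v + 3)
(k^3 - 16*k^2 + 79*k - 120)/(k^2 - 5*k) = k - 11 + 24/k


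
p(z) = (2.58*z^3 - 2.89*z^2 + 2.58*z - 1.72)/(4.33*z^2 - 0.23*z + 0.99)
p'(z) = (0.23 - 8.66*z)*(2.58*z^3 - 2.89*z^2 + 2.58*z - 1.72)/(4.33*z^2 - 0.23*z + 0.99)^2 + (7.74*z^2 - 5.78*z + 2.58)/(4.33*z^2 - 0.23*z + 0.99)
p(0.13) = -1.38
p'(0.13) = 3.09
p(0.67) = -0.18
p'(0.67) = 1.15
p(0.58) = -0.30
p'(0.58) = 1.41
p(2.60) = 1.04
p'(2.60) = 0.56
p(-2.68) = -2.42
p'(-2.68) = 0.52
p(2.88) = 1.20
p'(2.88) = 0.57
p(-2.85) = -2.51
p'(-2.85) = 0.53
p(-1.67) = -1.94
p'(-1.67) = 0.39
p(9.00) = 4.77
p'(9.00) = 0.59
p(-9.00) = -6.05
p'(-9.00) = 0.59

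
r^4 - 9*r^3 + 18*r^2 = r^2*(r - 6)*(r - 3)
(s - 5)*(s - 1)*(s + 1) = s^3 - 5*s^2 - s + 5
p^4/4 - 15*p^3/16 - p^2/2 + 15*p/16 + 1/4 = (p/4 + 1/4)*(p - 4)*(p - 1)*(p + 1/4)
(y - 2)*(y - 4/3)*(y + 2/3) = y^3 - 8*y^2/3 + 4*y/9 + 16/9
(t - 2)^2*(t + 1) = t^3 - 3*t^2 + 4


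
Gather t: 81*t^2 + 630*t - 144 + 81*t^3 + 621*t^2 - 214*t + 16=81*t^3 + 702*t^2 + 416*t - 128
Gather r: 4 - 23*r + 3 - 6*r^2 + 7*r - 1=-6*r^2 - 16*r + 6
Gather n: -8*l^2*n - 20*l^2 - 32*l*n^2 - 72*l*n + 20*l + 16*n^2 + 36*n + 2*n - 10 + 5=-20*l^2 + 20*l + n^2*(16 - 32*l) + n*(-8*l^2 - 72*l + 38) - 5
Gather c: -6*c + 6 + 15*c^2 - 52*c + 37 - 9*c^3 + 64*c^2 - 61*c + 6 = -9*c^3 + 79*c^2 - 119*c + 49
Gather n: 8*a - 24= 8*a - 24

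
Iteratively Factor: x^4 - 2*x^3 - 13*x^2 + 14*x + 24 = (x + 3)*(x^3 - 5*x^2 + 2*x + 8) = (x - 4)*(x + 3)*(x^2 - x - 2) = (x - 4)*(x - 2)*(x + 3)*(x + 1)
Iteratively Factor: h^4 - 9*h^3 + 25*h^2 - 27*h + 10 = (h - 5)*(h^3 - 4*h^2 + 5*h - 2) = (h - 5)*(h - 1)*(h^2 - 3*h + 2) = (h - 5)*(h - 2)*(h - 1)*(h - 1)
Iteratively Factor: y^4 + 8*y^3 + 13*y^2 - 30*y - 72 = (y + 3)*(y^3 + 5*y^2 - 2*y - 24) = (y + 3)^2*(y^2 + 2*y - 8) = (y - 2)*(y + 3)^2*(y + 4)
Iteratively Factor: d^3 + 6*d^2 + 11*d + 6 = (d + 3)*(d^2 + 3*d + 2) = (d + 2)*(d + 3)*(d + 1)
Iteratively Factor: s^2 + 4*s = (s + 4)*(s)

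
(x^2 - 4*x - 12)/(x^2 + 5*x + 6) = (x - 6)/(x + 3)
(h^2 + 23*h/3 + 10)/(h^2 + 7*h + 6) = (h + 5/3)/(h + 1)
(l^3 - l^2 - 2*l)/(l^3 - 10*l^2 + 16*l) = (l + 1)/(l - 8)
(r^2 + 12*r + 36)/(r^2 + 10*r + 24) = (r + 6)/(r + 4)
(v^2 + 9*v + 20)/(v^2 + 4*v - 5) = (v + 4)/(v - 1)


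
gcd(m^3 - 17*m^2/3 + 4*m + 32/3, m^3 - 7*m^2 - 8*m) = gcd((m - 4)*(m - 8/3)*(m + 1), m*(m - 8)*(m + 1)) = m + 1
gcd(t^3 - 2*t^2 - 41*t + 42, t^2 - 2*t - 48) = t + 6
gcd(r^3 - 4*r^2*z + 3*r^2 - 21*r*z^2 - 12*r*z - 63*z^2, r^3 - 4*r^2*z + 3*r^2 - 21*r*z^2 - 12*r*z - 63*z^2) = -r^3 + 4*r^2*z - 3*r^2 + 21*r*z^2 + 12*r*z + 63*z^2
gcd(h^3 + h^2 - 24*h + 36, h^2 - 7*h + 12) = h - 3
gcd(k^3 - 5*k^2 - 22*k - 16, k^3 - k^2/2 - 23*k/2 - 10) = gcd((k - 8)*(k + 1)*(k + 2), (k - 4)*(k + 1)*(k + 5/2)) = k + 1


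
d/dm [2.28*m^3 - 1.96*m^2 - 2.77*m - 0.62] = 6.84*m^2 - 3.92*m - 2.77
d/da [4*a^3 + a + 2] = 12*a^2 + 1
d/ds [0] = 0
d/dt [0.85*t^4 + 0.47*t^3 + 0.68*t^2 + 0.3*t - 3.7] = 3.4*t^3 + 1.41*t^2 + 1.36*t + 0.3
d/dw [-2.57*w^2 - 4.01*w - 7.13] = -5.14*w - 4.01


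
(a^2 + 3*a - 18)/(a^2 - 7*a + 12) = (a + 6)/(a - 4)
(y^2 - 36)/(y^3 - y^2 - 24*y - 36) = (y + 6)/(y^2 + 5*y + 6)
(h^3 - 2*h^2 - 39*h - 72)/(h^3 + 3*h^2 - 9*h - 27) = (h - 8)/(h - 3)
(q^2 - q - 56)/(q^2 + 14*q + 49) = (q - 8)/(q + 7)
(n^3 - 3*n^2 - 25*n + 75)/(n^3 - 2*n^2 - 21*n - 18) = (-n^3 + 3*n^2 + 25*n - 75)/(-n^3 + 2*n^2 + 21*n + 18)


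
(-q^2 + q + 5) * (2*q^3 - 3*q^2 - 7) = -2*q^5 + 5*q^4 + 7*q^3 - 8*q^2 - 7*q - 35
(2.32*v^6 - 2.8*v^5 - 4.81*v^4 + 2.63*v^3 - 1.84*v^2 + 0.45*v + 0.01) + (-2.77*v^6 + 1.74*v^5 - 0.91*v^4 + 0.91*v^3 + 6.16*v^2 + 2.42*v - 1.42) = -0.45*v^6 - 1.06*v^5 - 5.72*v^4 + 3.54*v^3 + 4.32*v^2 + 2.87*v - 1.41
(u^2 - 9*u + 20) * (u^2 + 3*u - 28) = u^4 - 6*u^3 - 35*u^2 + 312*u - 560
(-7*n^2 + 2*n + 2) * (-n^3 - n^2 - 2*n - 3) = 7*n^5 + 5*n^4 + 10*n^3 + 15*n^2 - 10*n - 6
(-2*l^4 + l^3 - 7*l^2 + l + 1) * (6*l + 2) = -12*l^5 + 2*l^4 - 40*l^3 - 8*l^2 + 8*l + 2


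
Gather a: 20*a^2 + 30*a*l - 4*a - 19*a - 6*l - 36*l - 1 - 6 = 20*a^2 + a*(30*l - 23) - 42*l - 7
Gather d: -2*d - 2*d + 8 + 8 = 16 - 4*d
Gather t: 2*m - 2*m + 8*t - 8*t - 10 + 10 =0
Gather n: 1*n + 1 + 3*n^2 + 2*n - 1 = 3*n^2 + 3*n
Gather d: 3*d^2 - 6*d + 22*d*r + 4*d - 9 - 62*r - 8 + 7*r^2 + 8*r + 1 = 3*d^2 + d*(22*r - 2) + 7*r^2 - 54*r - 16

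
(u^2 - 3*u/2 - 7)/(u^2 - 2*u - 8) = (u - 7/2)/(u - 4)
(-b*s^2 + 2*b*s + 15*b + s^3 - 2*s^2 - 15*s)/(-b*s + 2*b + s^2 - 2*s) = (s^2 - 2*s - 15)/(s - 2)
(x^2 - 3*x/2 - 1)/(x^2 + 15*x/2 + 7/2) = (x - 2)/(x + 7)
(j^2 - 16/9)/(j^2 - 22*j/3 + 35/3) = (9*j^2 - 16)/(3*(3*j^2 - 22*j + 35))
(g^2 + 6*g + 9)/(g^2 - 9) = (g + 3)/(g - 3)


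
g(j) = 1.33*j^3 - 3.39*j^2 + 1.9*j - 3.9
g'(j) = 3.99*j^2 - 6.78*j + 1.9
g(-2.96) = -73.72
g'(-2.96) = 56.93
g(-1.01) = -10.65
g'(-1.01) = 12.82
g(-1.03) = -10.91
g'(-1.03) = 13.12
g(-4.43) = -194.47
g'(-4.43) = 110.24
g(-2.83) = -66.57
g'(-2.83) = 53.04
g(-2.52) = -51.50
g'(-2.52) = 44.32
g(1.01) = -4.07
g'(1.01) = -0.88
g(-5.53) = -343.00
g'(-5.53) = 161.41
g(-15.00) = -5283.90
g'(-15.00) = 1001.35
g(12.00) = 1828.98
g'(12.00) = 495.10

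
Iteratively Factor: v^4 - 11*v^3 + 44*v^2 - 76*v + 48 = (v - 3)*(v^3 - 8*v^2 + 20*v - 16) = (v - 4)*(v - 3)*(v^2 - 4*v + 4) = (v - 4)*(v - 3)*(v - 2)*(v - 2)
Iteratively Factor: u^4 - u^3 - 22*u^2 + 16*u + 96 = (u + 2)*(u^3 - 3*u^2 - 16*u + 48) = (u + 2)*(u + 4)*(u^2 - 7*u + 12) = (u - 4)*(u + 2)*(u + 4)*(u - 3)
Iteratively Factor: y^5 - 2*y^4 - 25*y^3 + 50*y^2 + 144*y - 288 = (y + 4)*(y^4 - 6*y^3 - y^2 + 54*y - 72) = (y - 4)*(y + 4)*(y^3 - 2*y^2 - 9*y + 18) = (y - 4)*(y - 2)*(y + 4)*(y^2 - 9) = (y - 4)*(y - 3)*(y - 2)*(y + 4)*(y + 3)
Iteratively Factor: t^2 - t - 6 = (t - 3)*(t + 2)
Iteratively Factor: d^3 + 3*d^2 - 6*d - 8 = (d - 2)*(d^2 + 5*d + 4) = (d - 2)*(d + 4)*(d + 1)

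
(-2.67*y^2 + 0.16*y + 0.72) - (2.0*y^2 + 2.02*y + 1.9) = -4.67*y^2 - 1.86*y - 1.18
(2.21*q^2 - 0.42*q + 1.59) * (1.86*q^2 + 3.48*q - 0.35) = 4.1106*q^4 + 6.9096*q^3 + 0.7223*q^2 + 5.6802*q - 0.5565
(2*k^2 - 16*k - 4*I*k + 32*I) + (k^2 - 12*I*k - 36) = 3*k^2 - 16*k - 16*I*k - 36 + 32*I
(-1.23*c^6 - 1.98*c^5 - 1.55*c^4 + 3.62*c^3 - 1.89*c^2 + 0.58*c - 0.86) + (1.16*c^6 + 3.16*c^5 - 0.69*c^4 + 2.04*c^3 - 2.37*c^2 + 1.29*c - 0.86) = -0.0700000000000001*c^6 + 1.18*c^5 - 2.24*c^4 + 5.66*c^3 - 4.26*c^2 + 1.87*c - 1.72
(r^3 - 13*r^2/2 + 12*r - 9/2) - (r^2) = r^3 - 15*r^2/2 + 12*r - 9/2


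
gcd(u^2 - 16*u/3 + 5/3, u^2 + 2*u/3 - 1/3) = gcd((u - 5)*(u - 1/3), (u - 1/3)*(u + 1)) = u - 1/3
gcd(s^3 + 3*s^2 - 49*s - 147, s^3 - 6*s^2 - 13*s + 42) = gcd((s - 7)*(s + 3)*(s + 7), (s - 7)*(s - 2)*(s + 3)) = s^2 - 4*s - 21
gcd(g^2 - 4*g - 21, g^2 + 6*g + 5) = 1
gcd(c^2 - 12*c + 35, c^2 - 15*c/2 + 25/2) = c - 5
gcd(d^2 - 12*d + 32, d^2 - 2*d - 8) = d - 4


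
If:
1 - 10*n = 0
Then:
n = 1/10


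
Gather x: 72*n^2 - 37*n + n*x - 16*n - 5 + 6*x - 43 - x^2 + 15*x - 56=72*n^2 - 53*n - x^2 + x*(n + 21) - 104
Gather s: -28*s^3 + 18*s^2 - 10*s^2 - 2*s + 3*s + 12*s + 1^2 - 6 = -28*s^3 + 8*s^2 + 13*s - 5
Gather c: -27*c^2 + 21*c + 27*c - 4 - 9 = -27*c^2 + 48*c - 13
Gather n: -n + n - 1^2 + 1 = 0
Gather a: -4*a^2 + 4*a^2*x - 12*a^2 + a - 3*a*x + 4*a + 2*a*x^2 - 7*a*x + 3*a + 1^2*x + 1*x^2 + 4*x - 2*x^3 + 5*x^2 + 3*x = a^2*(4*x - 16) + a*(2*x^2 - 10*x + 8) - 2*x^3 + 6*x^2 + 8*x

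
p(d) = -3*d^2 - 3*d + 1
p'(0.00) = -3.00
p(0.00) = 1.00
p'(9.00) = -57.00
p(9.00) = -269.00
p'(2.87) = -20.22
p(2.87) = -32.32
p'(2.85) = -20.10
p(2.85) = -31.92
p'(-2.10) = 9.60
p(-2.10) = -5.93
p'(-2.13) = 9.78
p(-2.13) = -6.22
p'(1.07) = -9.42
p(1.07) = -5.64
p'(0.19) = -4.14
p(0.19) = 0.32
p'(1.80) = -13.80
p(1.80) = -14.12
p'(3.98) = -26.88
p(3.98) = -58.46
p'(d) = -6*d - 3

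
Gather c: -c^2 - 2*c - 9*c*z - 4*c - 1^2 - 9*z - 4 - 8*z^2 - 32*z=-c^2 + c*(-9*z - 6) - 8*z^2 - 41*z - 5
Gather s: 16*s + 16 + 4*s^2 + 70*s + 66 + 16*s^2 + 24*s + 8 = 20*s^2 + 110*s + 90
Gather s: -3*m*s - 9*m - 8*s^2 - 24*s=-9*m - 8*s^2 + s*(-3*m - 24)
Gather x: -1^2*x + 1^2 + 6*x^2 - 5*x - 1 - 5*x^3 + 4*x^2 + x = -5*x^3 + 10*x^2 - 5*x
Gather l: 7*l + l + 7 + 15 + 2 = 8*l + 24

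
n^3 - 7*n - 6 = (n - 3)*(n + 1)*(n + 2)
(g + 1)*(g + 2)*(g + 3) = g^3 + 6*g^2 + 11*g + 6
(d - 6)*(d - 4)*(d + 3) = d^3 - 7*d^2 - 6*d + 72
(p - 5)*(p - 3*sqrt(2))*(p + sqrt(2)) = p^3 - 5*p^2 - 2*sqrt(2)*p^2 - 6*p + 10*sqrt(2)*p + 30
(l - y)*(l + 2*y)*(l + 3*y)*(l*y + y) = l^4*y + 4*l^3*y^2 + l^3*y + l^2*y^3 + 4*l^2*y^2 - 6*l*y^4 + l*y^3 - 6*y^4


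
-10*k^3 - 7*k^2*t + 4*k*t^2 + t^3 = (-2*k + t)*(k + t)*(5*k + t)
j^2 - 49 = (j - 7)*(j + 7)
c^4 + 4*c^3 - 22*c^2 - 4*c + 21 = (c - 3)*(c - 1)*(c + 1)*(c + 7)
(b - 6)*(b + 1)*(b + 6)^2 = b^4 + 7*b^3 - 30*b^2 - 252*b - 216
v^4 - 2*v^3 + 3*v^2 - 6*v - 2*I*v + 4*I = (v - 2)*(v - I)^2*(v + 2*I)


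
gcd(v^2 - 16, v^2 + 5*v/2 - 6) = v + 4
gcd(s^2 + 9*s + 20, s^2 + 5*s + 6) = 1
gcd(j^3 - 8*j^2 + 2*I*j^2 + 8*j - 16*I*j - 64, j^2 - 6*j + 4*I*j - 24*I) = j + 4*I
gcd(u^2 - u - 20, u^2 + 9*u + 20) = u + 4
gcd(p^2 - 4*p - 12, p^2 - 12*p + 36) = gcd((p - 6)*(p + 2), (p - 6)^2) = p - 6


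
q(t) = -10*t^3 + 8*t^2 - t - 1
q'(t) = -30*t^2 + 16*t - 1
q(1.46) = -16.53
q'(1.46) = -41.59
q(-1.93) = 102.62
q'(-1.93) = -143.63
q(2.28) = -80.22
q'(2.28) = -120.47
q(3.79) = -434.28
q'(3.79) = -371.28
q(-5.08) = 1521.50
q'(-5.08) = -856.47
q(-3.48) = 520.81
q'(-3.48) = -419.99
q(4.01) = -521.18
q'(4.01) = -419.24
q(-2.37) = 179.43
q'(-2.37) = -207.43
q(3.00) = -202.00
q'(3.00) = -223.00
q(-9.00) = 7946.00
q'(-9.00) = -2575.00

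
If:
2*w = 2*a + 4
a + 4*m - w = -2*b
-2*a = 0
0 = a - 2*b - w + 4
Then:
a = 0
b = 1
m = 0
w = 2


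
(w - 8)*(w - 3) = w^2 - 11*w + 24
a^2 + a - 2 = (a - 1)*(a + 2)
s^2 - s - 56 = (s - 8)*(s + 7)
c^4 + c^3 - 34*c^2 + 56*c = c*(c - 4)*(c - 2)*(c + 7)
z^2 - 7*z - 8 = (z - 8)*(z + 1)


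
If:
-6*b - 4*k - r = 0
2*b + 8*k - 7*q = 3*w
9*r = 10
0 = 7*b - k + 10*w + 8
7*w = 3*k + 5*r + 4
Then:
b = -871/87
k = 3847/261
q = 19535/1827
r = 10/9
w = 2005/261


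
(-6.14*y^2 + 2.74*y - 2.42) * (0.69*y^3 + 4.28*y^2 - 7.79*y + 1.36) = -4.2366*y^5 - 24.3886*y^4 + 57.888*y^3 - 40.0526*y^2 + 22.5782*y - 3.2912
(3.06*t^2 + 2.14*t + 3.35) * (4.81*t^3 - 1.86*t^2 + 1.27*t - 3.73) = 14.7186*t^5 + 4.6018*t^4 + 16.0193*t^3 - 14.927*t^2 - 3.7277*t - 12.4955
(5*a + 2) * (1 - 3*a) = -15*a^2 - a + 2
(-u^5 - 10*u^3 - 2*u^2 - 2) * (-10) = 10*u^5 + 100*u^3 + 20*u^2 + 20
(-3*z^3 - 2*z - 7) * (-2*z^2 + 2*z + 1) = 6*z^5 - 6*z^4 + z^3 + 10*z^2 - 16*z - 7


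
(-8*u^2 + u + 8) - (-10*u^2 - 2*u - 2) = 2*u^2 + 3*u + 10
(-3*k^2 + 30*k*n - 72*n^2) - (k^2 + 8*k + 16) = -4*k^2 + 30*k*n - 8*k - 72*n^2 - 16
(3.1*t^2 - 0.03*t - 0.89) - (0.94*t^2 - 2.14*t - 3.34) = 2.16*t^2 + 2.11*t + 2.45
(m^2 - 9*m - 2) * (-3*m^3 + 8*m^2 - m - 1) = -3*m^5 + 35*m^4 - 67*m^3 - 8*m^2 + 11*m + 2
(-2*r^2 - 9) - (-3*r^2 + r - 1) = r^2 - r - 8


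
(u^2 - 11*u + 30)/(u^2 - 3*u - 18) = (u - 5)/(u + 3)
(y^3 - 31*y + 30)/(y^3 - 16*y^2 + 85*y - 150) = (y^2 + 5*y - 6)/(y^2 - 11*y + 30)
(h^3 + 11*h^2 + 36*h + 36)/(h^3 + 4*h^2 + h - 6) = (h + 6)/(h - 1)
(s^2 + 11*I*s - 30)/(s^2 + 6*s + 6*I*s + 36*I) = (s + 5*I)/(s + 6)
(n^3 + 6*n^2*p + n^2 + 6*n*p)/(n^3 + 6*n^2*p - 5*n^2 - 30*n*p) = (n + 1)/(n - 5)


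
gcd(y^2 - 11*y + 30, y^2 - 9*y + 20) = y - 5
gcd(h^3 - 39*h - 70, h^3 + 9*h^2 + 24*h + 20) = h^2 + 7*h + 10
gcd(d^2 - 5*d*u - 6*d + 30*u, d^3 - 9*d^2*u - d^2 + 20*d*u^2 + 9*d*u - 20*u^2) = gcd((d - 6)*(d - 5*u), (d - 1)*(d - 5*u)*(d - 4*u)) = -d + 5*u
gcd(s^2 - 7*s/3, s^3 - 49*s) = s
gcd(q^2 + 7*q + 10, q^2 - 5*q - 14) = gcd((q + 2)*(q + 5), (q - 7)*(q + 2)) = q + 2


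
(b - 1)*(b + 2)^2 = b^3 + 3*b^2 - 4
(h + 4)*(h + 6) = h^2 + 10*h + 24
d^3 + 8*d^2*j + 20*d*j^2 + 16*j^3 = (d + 2*j)^2*(d + 4*j)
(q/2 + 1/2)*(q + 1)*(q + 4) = q^3/2 + 3*q^2 + 9*q/2 + 2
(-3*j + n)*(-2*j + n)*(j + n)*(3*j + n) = 18*j^4 + 9*j^3*n - 11*j^2*n^2 - j*n^3 + n^4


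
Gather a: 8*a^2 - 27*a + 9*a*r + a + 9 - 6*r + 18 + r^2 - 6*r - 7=8*a^2 + a*(9*r - 26) + r^2 - 12*r + 20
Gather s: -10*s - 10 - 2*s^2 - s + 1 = -2*s^2 - 11*s - 9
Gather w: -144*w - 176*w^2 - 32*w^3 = -32*w^3 - 176*w^2 - 144*w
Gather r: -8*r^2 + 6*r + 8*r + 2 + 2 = -8*r^2 + 14*r + 4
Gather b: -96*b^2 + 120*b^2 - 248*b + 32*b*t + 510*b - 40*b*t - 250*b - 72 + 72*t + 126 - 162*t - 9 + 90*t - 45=24*b^2 + b*(12 - 8*t)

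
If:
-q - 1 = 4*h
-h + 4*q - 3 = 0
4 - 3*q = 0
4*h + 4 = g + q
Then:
No Solution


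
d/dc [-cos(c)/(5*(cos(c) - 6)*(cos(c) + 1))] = (sin(c)^2 - 7)*sin(c)/(5*(cos(c) - 6)^2*(cos(c) + 1)^2)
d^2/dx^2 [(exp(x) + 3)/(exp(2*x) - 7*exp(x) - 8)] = (exp(4*x) + 19*exp(3*x) - 15*exp(2*x) + 187*exp(x) - 104)*exp(x)/(exp(6*x) - 21*exp(5*x) + 123*exp(4*x) - 7*exp(3*x) - 984*exp(2*x) - 1344*exp(x) - 512)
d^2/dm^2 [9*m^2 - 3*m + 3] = 18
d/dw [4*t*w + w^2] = 4*t + 2*w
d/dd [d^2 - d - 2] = 2*d - 1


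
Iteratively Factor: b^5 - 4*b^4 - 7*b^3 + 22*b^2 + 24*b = (b + 2)*(b^4 - 6*b^3 + 5*b^2 + 12*b) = b*(b + 2)*(b^3 - 6*b^2 + 5*b + 12) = b*(b - 3)*(b + 2)*(b^2 - 3*b - 4) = b*(b - 3)*(b + 1)*(b + 2)*(b - 4)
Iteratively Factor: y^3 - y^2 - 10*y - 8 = (y + 1)*(y^2 - 2*y - 8) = (y + 1)*(y + 2)*(y - 4)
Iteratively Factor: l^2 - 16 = (l - 4)*(l + 4)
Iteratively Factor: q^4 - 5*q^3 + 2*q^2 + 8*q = (q - 2)*(q^3 - 3*q^2 - 4*q) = (q - 2)*(q + 1)*(q^2 - 4*q) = q*(q - 2)*(q + 1)*(q - 4)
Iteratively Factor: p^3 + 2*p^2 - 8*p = (p - 2)*(p^2 + 4*p) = p*(p - 2)*(p + 4)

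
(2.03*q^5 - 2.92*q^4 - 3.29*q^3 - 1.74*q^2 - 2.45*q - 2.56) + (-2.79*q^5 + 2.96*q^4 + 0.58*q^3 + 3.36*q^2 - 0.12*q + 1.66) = -0.76*q^5 + 0.04*q^4 - 2.71*q^3 + 1.62*q^2 - 2.57*q - 0.9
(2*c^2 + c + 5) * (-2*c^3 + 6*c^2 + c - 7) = -4*c^5 + 10*c^4 - 2*c^3 + 17*c^2 - 2*c - 35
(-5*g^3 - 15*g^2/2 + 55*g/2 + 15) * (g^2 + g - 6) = -5*g^5 - 25*g^4/2 + 50*g^3 + 175*g^2/2 - 150*g - 90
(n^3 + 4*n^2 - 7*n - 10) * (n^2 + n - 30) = n^5 + 5*n^4 - 33*n^3 - 137*n^2 + 200*n + 300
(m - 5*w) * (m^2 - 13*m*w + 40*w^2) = m^3 - 18*m^2*w + 105*m*w^2 - 200*w^3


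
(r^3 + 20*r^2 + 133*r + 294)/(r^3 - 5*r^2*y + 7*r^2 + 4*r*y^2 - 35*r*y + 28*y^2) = (r^2 + 13*r + 42)/(r^2 - 5*r*y + 4*y^2)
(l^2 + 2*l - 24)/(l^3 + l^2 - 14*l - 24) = (l + 6)/(l^2 + 5*l + 6)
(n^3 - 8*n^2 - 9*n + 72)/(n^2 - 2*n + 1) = (n^3 - 8*n^2 - 9*n + 72)/(n^2 - 2*n + 1)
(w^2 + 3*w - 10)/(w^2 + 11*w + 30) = (w - 2)/(w + 6)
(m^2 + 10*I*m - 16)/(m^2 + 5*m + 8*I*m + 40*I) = (m + 2*I)/(m + 5)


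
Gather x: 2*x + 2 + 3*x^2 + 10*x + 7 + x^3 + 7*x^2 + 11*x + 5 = x^3 + 10*x^2 + 23*x + 14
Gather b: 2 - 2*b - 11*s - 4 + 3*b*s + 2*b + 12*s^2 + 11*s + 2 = 3*b*s + 12*s^2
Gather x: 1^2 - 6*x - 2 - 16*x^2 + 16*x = -16*x^2 + 10*x - 1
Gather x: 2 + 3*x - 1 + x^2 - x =x^2 + 2*x + 1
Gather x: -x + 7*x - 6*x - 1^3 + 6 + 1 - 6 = 0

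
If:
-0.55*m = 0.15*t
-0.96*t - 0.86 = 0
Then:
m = 0.24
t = -0.90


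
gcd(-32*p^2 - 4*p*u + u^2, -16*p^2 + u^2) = 4*p + u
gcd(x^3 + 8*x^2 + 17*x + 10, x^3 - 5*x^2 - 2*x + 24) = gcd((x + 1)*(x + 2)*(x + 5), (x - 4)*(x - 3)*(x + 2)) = x + 2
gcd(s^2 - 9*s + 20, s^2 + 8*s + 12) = 1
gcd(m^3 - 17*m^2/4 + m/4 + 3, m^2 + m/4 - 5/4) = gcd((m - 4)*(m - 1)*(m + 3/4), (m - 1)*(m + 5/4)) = m - 1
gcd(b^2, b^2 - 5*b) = b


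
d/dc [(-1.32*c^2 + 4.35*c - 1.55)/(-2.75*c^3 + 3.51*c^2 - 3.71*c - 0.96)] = (-3.63*c^4 + 23.925*c^3 - 23.1588*c^2 + 13.4154*c - 9.9265)/(7.5625*c^6 - 19.305*c^5 + 32.7251*c^4 - 20.7642*c^3 + 7.0249*c^2 + 7.1232*c + 0.9216)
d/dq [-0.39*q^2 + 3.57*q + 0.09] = 3.57 - 0.78*q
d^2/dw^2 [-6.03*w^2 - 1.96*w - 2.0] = -12.0600000000000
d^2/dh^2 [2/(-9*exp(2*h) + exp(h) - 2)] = 2*(-2*(18*exp(h) - 1)^2*exp(h) + (36*exp(h) - 1)*(9*exp(2*h) - exp(h) + 2))*exp(h)/(9*exp(2*h) - exp(h) + 2)^3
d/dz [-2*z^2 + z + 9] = 1 - 4*z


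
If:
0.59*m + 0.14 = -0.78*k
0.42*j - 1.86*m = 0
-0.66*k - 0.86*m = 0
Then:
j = 1.45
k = -0.43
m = 0.33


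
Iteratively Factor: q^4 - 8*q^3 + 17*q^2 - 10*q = (q - 1)*(q^3 - 7*q^2 + 10*q) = (q - 5)*(q - 1)*(q^2 - 2*q) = (q - 5)*(q - 2)*(q - 1)*(q)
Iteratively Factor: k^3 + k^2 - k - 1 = (k + 1)*(k^2 - 1) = (k - 1)*(k + 1)*(k + 1)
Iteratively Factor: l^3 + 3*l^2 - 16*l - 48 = (l + 3)*(l^2 - 16) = (l + 3)*(l + 4)*(l - 4)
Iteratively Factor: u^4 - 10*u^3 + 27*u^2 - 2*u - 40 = (u - 4)*(u^3 - 6*u^2 + 3*u + 10) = (u - 5)*(u - 4)*(u^2 - u - 2) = (u - 5)*(u - 4)*(u - 2)*(u + 1)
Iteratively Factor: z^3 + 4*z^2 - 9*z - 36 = (z - 3)*(z^2 + 7*z + 12) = (z - 3)*(z + 3)*(z + 4)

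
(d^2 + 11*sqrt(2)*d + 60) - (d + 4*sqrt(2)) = d^2 - d + 11*sqrt(2)*d - 4*sqrt(2) + 60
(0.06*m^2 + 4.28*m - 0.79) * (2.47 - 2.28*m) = -0.1368*m^3 - 9.6102*m^2 + 12.3728*m - 1.9513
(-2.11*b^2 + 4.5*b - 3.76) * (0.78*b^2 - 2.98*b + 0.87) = -1.6458*b^4 + 9.7978*b^3 - 18.1785*b^2 + 15.1198*b - 3.2712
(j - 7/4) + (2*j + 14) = 3*j + 49/4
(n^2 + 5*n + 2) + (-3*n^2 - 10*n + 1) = -2*n^2 - 5*n + 3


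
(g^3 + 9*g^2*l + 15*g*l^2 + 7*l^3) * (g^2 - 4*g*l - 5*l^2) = g^5 + 5*g^4*l - 26*g^3*l^2 - 98*g^2*l^3 - 103*g*l^4 - 35*l^5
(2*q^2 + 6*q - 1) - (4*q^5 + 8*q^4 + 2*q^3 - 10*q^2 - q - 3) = -4*q^5 - 8*q^4 - 2*q^3 + 12*q^2 + 7*q + 2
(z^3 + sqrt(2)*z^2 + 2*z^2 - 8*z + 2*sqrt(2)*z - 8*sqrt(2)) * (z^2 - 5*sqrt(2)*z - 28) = z^5 - 4*sqrt(2)*z^4 + 2*z^4 - 46*z^3 - 8*sqrt(2)*z^3 - 76*z^2 + 4*sqrt(2)*z^2 - 56*sqrt(2)*z + 304*z + 224*sqrt(2)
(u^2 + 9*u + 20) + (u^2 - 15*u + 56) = 2*u^2 - 6*u + 76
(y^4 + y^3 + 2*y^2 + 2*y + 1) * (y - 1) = y^5 + y^3 - y - 1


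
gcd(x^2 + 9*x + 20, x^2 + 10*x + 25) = x + 5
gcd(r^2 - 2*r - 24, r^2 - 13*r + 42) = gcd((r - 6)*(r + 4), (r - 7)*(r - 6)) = r - 6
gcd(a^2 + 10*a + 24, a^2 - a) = 1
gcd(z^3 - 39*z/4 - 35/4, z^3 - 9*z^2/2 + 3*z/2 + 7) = z^2 - 5*z/2 - 7/2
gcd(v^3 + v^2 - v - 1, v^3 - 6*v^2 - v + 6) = v^2 - 1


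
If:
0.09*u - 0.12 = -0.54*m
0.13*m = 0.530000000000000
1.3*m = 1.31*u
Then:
No Solution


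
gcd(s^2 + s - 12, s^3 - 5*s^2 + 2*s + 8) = 1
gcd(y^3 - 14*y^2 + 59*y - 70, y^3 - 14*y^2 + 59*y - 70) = y^3 - 14*y^2 + 59*y - 70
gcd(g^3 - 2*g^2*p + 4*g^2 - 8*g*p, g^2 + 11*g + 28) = g + 4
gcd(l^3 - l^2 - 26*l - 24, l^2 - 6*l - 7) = l + 1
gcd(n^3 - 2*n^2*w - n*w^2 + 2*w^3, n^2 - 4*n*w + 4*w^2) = -n + 2*w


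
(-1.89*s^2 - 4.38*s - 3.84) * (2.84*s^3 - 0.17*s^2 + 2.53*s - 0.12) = -5.3676*s^5 - 12.1179*s^4 - 14.9427*s^3 - 10.2018*s^2 - 9.1896*s + 0.4608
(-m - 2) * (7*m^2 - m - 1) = -7*m^3 - 13*m^2 + 3*m + 2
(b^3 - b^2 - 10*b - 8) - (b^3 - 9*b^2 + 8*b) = 8*b^2 - 18*b - 8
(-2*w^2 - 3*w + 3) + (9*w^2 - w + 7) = 7*w^2 - 4*w + 10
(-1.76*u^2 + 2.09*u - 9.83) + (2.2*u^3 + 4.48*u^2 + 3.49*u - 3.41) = 2.2*u^3 + 2.72*u^2 + 5.58*u - 13.24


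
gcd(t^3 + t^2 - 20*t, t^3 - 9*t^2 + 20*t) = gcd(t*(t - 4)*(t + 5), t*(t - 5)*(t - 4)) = t^2 - 4*t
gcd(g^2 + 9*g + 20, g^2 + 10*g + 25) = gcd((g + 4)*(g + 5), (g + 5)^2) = g + 5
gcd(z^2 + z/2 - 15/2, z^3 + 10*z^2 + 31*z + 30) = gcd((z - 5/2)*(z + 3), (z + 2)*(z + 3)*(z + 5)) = z + 3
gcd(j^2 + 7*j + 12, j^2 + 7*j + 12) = j^2 + 7*j + 12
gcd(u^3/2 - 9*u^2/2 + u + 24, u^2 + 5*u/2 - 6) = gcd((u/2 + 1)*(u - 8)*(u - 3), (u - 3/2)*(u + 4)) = 1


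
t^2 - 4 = (t - 2)*(t + 2)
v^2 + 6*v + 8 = (v + 2)*(v + 4)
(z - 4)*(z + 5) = z^2 + z - 20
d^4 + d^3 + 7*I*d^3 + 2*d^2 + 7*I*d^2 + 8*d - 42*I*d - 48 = (d - 2)*(d + 3)*(d - I)*(d + 8*I)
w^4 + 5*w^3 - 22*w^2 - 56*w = w*(w - 4)*(w + 2)*(w + 7)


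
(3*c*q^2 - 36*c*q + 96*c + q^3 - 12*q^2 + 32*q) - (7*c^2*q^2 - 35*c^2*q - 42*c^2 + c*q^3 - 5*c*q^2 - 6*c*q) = -7*c^2*q^2 + 35*c^2*q + 42*c^2 - c*q^3 + 8*c*q^2 - 30*c*q + 96*c + q^3 - 12*q^2 + 32*q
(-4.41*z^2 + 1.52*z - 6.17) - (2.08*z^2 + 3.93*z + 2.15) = -6.49*z^2 - 2.41*z - 8.32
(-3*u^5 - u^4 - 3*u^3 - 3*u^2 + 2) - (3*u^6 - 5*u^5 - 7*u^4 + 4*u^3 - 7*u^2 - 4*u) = -3*u^6 + 2*u^5 + 6*u^4 - 7*u^3 + 4*u^2 + 4*u + 2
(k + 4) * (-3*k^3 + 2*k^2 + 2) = -3*k^4 - 10*k^3 + 8*k^2 + 2*k + 8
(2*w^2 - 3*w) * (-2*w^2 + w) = -4*w^4 + 8*w^3 - 3*w^2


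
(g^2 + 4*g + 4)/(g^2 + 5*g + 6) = (g + 2)/(g + 3)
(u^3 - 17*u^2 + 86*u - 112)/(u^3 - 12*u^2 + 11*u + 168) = (u - 2)/(u + 3)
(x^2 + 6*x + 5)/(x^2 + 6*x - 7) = (x^2 + 6*x + 5)/(x^2 + 6*x - 7)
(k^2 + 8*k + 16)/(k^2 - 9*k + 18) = (k^2 + 8*k + 16)/(k^2 - 9*k + 18)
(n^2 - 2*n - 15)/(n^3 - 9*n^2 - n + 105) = 1/(n - 7)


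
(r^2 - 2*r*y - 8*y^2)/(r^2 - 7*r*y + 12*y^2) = (-r - 2*y)/(-r + 3*y)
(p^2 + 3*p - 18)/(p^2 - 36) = (p - 3)/(p - 6)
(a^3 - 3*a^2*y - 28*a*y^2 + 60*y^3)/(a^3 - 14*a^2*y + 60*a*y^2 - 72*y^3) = (-a - 5*y)/(-a + 6*y)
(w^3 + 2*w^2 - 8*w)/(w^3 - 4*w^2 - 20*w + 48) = w/(w - 6)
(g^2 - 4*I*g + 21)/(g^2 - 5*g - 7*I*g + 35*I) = (g + 3*I)/(g - 5)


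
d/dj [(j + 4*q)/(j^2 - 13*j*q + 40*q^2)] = (j^2 - 13*j*q + 40*q^2 - (j + 4*q)*(2*j - 13*q))/(j^2 - 13*j*q + 40*q^2)^2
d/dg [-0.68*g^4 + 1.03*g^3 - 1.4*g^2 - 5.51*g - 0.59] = -2.72*g^3 + 3.09*g^2 - 2.8*g - 5.51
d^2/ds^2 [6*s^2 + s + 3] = 12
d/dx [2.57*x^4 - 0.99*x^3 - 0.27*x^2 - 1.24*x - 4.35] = 10.28*x^3 - 2.97*x^2 - 0.54*x - 1.24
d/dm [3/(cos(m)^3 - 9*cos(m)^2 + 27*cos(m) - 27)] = 9*sin(m)/(cos(m) - 3)^4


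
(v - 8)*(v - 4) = v^2 - 12*v + 32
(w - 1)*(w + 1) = w^2 - 1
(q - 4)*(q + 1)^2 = q^3 - 2*q^2 - 7*q - 4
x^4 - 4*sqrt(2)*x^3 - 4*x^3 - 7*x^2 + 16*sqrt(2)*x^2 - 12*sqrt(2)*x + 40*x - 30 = (x - 3)*(x - 1)*(x - 5*sqrt(2))*(x + sqrt(2))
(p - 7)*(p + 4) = p^2 - 3*p - 28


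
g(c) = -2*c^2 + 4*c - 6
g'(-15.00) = 64.00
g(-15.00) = -516.00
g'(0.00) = 4.00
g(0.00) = -6.00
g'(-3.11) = 16.44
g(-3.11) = -37.78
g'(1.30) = -1.20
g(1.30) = -4.18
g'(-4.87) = 23.48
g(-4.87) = -72.91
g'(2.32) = -5.28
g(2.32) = -7.48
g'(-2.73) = 14.92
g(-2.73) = -31.83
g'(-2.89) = 15.56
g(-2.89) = -34.26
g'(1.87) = -3.48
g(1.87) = -5.51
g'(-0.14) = 4.56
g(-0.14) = -6.60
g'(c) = 4 - 4*c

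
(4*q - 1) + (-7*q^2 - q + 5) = -7*q^2 + 3*q + 4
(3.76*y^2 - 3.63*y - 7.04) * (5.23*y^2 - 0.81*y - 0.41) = 19.6648*y^4 - 22.0305*y^3 - 35.4205*y^2 + 7.1907*y + 2.8864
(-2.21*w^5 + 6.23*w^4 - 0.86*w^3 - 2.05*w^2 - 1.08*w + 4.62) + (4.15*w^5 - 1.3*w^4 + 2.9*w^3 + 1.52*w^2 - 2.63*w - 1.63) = 1.94*w^5 + 4.93*w^4 + 2.04*w^3 - 0.53*w^2 - 3.71*w + 2.99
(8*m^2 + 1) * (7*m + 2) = 56*m^3 + 16*m^2 + 7*m + 2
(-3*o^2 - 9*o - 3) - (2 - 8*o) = -3*o^2 - o - 5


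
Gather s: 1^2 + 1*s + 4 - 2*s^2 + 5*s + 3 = -2*s^2 + 6*s + 8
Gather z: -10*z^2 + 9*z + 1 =-10*z^2 + 9*z + 1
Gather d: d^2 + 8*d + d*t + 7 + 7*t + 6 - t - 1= d^2 + d*(t + 8) + 6*t + 12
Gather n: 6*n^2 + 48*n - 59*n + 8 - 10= 6*n^2 - 11*n - 2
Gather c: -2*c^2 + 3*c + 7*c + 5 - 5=-2*c^2 + 10*c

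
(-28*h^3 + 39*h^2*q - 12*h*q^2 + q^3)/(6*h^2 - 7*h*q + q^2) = (28*h^2 - 11*h*q + q^2)/(-6*h + q)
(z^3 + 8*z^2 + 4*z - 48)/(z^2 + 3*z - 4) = (z^2 + 4*z - 12)/(z - 1)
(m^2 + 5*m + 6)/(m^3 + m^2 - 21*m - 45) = (m + 2)/(m^2 - 2*m - 15)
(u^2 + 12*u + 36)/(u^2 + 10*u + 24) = (u + 6)/(u + 4)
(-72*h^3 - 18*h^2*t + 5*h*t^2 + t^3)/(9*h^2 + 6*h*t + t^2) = (-24*h^2 + 2*h*t + t^2)/(3*h + t)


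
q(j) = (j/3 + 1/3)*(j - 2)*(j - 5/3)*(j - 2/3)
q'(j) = (j/3 + 1/3)*(j - 2)*(j - 5/3) + (j/3 + 1/3)*(j - 2)*(j - 2/3) + (j/3 + 1/3)*(j - 5/3)*(j - 2/3) + (j - 2)*(j - 5/3)*(j - 2/3)/3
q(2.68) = 1.70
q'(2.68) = 5.49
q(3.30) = 8.01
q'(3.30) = 15.98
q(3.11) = 5.36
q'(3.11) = 12.05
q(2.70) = 1.81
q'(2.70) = 5.73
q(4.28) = 37.89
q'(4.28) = 48.78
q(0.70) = 0.02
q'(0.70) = 0.68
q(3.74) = 17.52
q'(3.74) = 27.91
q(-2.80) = 44.60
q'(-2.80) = -56.91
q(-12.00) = 8886.37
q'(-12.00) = -2794.37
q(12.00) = 5074.81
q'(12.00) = 1836.74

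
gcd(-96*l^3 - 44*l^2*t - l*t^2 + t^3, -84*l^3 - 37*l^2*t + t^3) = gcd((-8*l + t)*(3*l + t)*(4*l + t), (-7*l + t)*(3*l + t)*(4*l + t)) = 12*l^2 + 7*l*t + t^2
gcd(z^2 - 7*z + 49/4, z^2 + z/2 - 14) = z - 7/2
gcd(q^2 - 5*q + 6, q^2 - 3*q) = q - 3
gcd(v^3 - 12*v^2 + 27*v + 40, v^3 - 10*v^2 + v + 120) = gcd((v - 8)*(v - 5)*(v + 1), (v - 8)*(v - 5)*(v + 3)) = v^2 - 13*v + 40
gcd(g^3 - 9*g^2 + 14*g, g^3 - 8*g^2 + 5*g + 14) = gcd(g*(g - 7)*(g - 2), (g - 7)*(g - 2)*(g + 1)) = g^2 - 9*g + 14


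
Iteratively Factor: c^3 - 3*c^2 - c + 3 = (c + 1)*(c^2 - 4*c + 3) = (c - 1)*(c + 1)*(c - 3)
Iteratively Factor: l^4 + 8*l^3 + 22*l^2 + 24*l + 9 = (l + 3)*(l^3 + 5*l^2 + 7*l + 3) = (l + 1)*(l + 3)*(l^2 + 4*l + 3) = (l + 1)*(l + 3)^2*(l + 1)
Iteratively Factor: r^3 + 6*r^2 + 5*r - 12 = (r + 3)*(r^2 + 3*r - 4) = (r - 1)*(r + 3)*(r + 4)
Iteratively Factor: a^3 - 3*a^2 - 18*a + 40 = (a - 2)*(a^2 - a - 20) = (a - 5)*(a - 2)*(a + 4)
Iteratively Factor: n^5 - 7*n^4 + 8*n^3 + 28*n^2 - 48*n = (n - 4)*(n^4 - 3*n^3 - 4*n^2 + 12*n) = n*(n - 4)*(n^3 - 3*n^2 - 4*n + 12) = n*(n - 4)*(n + 2)*(n^2 - 5*n + 6) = n*(n - 4)*(n - 3)*(n + 2)*(n - 2)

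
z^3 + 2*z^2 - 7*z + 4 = (z - 1)^2*(z + 4)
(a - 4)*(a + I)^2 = a^3 - 4*a^2 + 2*I*a^2 - a - 8*I*a + 4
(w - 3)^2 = w^2 - 6*w + 9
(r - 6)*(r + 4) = r^2 - 2*r - 24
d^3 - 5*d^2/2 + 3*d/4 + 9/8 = (d - 3/2)^2*(d + 1/2)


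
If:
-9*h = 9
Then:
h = -1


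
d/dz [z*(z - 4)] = 2*z - 4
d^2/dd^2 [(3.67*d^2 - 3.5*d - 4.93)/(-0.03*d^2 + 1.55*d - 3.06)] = (-0.33501*d^3 + 2.048058*d^2 - 3.30327000000002*d - 12.744322)/(2.7e-5*d^6 - 0.004185*d^5 + 0.224487*d^4 - 4.577615*d^3 + 22.897674*d^2 - 43.54074*d + 28.652616)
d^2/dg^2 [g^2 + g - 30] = 2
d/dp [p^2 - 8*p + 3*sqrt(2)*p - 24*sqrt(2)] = 2*p - 8 + 3*sqrt(2)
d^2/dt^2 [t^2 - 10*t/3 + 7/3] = 2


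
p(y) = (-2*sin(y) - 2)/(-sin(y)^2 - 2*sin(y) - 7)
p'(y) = (2*sin(y)*cos(y) + 2*cos(y))*(-2*sin(y) - 2)/(-sin(y)^2 - 2*sin(y) - 7)^2 - 2*cos(y)/(-sin(y)^2 - 2*sin(y) - 7)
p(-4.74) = 0.40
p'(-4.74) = 0.00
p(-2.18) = 0.06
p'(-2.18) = -0.19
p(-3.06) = 0.27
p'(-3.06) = -0.22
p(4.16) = 0.05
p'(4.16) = -0.17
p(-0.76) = 0.10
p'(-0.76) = 0.23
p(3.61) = 0.17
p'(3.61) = -0.26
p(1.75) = 0.40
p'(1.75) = -0.01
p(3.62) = 0.17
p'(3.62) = -0.26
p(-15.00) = 0.11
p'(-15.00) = -0.24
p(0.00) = 0.29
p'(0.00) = 0.20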